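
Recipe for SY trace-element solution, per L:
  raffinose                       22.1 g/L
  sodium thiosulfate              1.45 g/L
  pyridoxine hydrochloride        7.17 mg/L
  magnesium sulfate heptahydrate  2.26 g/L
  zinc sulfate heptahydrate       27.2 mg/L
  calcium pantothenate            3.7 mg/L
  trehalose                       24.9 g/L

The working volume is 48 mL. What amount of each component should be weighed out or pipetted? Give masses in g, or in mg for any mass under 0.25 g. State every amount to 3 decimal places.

Target volume = 48 mL = 0.048 L.
raffinose: 22.1 g/L × 0.048 L = 1.061 g
sodium thiosulfate: 1.45 g/L × 0.048 L = 0.0696 g = 69.600 mg
pyridoxine hydrochloride: 7.17 mg/L × 0.048 L = 0.344 mg
magnesium sulfate heptahydrate: 2.26 g/L × 0.048 L = 0.10848 g = 108.480 mg
zinc sulfate heptahydrate: 27.2 mg/L × 0.048 L = 1.306 mg
calcium pantothenate: 3.7 mg/L × 0.048 L = 0.178 mg
trehalose: 24.9 g/L × 0.048 L = 1.195 g

raffinose 1.061 g; sodium thiosulfate 69.600 mg; pyridoxine hydrochloride 0.344 mg; magnesium sulfate heptahydrate 108.480 mg; zinc sulfate heptahydrate 1.306 mg; calcium pantothenate 0.178 mg; trehalose 1.195 g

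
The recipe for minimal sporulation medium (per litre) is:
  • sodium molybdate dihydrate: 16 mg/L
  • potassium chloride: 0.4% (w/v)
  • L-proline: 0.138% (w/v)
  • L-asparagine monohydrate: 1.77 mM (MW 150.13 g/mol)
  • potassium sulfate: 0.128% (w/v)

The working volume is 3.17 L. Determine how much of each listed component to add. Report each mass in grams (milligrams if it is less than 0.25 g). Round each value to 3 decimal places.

sodium molybdate dihydrate 50.720 mg; potassium chloride 12.680 g; L-proline 4.375 g; L-asparagine monohydrate 0.842 g; potassium sulfate 4.058 g

Working volume: 3.17 L.
sodium molybdate dihydrate: 16 mg/L × 3.17 L = 50.720 mg
potassium chloride: 0.4 g per 100 mL × 3170 mL ÷ 100 = 12.680 g
L-proline: 0.138% w/v = 1.38 g/L → 1.38 × 3.17 L = 4.375 g
L-asparagine monohydrate: 1.77 mmol/L × 150.13 g/mol × 3.17 L ÷ 1000 = 0.842 g
potassium sulfate: 0.128% w/v = 1.28 g/L → 1.28 × 3.17 L = 4.058 g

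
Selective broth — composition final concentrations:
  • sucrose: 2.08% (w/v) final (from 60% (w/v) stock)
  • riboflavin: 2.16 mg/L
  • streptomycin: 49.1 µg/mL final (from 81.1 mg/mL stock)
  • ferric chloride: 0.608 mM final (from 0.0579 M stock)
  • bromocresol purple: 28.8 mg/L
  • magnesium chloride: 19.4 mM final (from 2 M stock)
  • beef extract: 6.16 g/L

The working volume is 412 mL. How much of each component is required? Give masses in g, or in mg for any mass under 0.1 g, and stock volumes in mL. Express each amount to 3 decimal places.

sucrose 14.283 mL; riboflavin 0.890 mg; streptomycin 0.249 mL; ferric chloride 4.326 mL; bromocresol purple 11.866 mg; magnesium chloride 3.996 mL; beef extract 2.538 g

Scale factor relative to 1 L: 0.412.
sucrose: V = C2·V2/C1 = 2.08% ÷ 60% × 412 mL = 14.283 mL
riboflavin: 2.16 mg/L × 0.412 L = 0.890 mg
streptomycin: C1V1 = C2V2 → 49.1 µg/mL × 412 mL ÷ 81100 µg/mL = 0.249 mL
ferric chloride: dilute stock: 0.608 mM × 412 mL ÷ 57.9 mM = 4.326 mL
bromocresol purple: 28.8 mg/L × 0.412 L = 11.866 mg
magnesium chloride: C1V1 = C2V2 → 19.4 mM × 412 mL ÷ 2000 mM = 3.996 mL
beef extract: 6.16 g/L × 0.412 L = 2.538 g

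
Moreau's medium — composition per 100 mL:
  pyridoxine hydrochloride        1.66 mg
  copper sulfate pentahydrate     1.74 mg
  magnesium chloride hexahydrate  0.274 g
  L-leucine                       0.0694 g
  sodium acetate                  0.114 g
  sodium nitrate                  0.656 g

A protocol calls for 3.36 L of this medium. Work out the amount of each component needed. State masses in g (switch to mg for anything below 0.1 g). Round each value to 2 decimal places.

pyridoxine hydrochloride 55.78 mg; copper sulfate pentahydrate 58.46 mg; magnesium chloride hexahydrate 9.21 g; L-leucine 2.33 g; sodium acetate 3.83 g; sodium nitrate 22.04 g

Ratio of target to recipe volume: 3360 / 100 = 33.6.
pyridoxine hydrochloride: 1.66 mg × (3360 mL / 100 mL) = 55.78 mg
copper sulfate pentahydrate: 1.74 mg × (3360 mL / 100 mL) = 58.46 mg
magnesium chloride hexahydrate: 0.274 g × (3360 mL / 100 mL) = 9.21 g
L-leucine: 0.0694 g × (3360 mL / 100 mL) = 2.33 g
sodium acetate: 0.114 g × (3360 mL / 100 mL) = 3.83 g
sodium nitrate: 0.656 g × (3360 mL / 100 mL) = 22.04 g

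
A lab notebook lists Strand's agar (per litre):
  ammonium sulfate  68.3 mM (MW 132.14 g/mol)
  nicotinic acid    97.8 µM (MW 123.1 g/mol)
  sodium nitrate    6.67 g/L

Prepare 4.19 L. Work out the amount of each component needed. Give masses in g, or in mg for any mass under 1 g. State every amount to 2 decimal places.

Working volume: 4.19 L.
ammonium sulfate: 68.3 mmol/L × 132.14 g/mol × 4.19 L ÷ 1000 = 37.82 g
nicotinic acid: 97.8 µmol/L × 123.1 g/mol × 4.19 L ÷ 1000 = 50.44 mg
sodium nitrate: 6.67 g/L × 4.19 L = 27.95 g

ammonium sulfate 37.82 g; nicotinic acid 50.44 mg; sodium nitrate 27.95 g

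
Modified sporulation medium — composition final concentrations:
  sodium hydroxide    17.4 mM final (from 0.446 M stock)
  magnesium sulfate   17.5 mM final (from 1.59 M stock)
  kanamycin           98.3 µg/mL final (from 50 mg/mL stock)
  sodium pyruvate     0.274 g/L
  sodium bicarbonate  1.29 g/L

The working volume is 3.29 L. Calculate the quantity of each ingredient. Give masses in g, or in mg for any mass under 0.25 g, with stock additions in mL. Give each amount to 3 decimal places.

sodium hydroxide 128.354 mL; magnesium sulfate 36.211 mL; kanamycin 6.468 mL; sodium pyruvate 0.901 g; sodium bicarbonate 4.244 g

Working volume: 3.29 L.
sodium hydroxide: V = C2·V2/C1 = 17.4 mM × 3290 mL ÷ 446 mM = 128.354 mL
magnesium sulfate: C1V1 = C2V2 → 17.5 mM × 3290 mL ÷ 1590 mM = 36.211 mL
kanamycin: dilute stock: 98.3 µg/mL × 3290 mL ÷ 50000 µg/mL = 6.468 mL
sodium pyruvate: 0.274 g/L × 3.29 L = 0.901 g
sodium bicarbonate: 1.29 g/L × 3.29 L = 4.244 g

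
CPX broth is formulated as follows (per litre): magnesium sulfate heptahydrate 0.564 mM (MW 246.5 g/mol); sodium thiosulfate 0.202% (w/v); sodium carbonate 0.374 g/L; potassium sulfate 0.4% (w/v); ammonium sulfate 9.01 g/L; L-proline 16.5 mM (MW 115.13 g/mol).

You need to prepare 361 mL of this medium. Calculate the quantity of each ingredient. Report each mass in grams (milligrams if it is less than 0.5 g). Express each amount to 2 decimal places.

Target volume = 361 mL = 0.361 L.
magnesium sulfate heptahydrate: 0.564 mmol/L × 246.5 mg/mmol × 0.361 L = 50.19 mg
sodium thiosulfate: 0.202% w/v = 2.02 g/L → 2.02 × 0.361 L = 0.73 g
sodium carbonate: 0.374 g/L × 0.361 L = 0.135014 g = 135.01 mg
potassium sulfate: 0.4 g per 100 mL × 361 mL ÷ 100 = 1.44 g
ammonium sulfate: 9.01 g/L × 0.361 L = 3.25 g
L-proline: 16.5 mmol/L × 115.13 g/mol × 0.361 L ÷ 1000 = 0.69 g

magnesium sulfate heptahydrate 50.19 mg; sodium thiosulfate 0.73 g; sodium carbonate 135.01 mg; potassium sulfate 1.44 g; ammonium sulfate 3.25 g; L-proline 0.69 g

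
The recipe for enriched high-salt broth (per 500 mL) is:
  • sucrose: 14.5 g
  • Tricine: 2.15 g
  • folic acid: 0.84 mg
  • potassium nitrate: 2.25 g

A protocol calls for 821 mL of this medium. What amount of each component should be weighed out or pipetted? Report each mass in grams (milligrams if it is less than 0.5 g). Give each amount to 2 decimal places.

sucrose 23.81 g; Tricine 3.53 g; folic acid 1.38 mg; potassium nitrate 3.69 g

Ratio of target to recipe volume: 821 / 500 = 1.642.
sucrose: 14.5 g × (821 mL / 500 mL) = 23.81 g
Tricine: 2.15 g × (821 mL / 500 mL) = 3.53 g
folic acid: 0.84 mg × (821 mL / 500 mL) = 1.38 mg
potassium nitrate: 2.25 g × (821 mL / 500 mL) = 3.69 g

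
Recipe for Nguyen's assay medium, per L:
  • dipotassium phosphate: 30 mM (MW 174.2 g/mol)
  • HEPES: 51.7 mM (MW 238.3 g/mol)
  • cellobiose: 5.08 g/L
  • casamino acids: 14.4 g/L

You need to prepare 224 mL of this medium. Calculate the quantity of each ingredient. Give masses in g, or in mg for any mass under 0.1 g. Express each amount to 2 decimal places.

dipotassium phosphate 1.17 g; HEPES 2.76 g; cellobiose 1.14 g; casamino acids 3.23 g

Working volume: 224 mL = 0.224 L.
dipotassium phosphate: 30 mmol/L × 174.2 g/mol × 0.224 L ÷ 1000 = 1.17 g
HEPES: 51.7 mmol/L × 238.3 g/mol × 0.224 L ÷ 1000 = 2.76 g
cellobiose: 5.08 g/L × 0.224 L = 1.14 g
casamino acids: 14.4 g/L × 0.224 L = 3.23 g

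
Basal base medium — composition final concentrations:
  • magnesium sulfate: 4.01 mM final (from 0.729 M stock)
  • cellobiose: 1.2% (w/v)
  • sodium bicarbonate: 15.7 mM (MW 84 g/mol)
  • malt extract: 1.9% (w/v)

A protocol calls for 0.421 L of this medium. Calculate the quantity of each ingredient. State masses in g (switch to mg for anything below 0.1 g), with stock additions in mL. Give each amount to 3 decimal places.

magnesium sulfate 2.316 mL; cellobiose 5.052 g; sodium bicarbonate 0.555 g; malt extract 7.999 g

Scale factor relative to 1 L: 0.421.
magnesium sulfate: dilute stock: 4.01 mM × 421 mL ÷ 729 mM = 2.316 mL
cellobiose: 1.2% w/v = 12 g/L → 12 × 0.421 L = 5.052 g
sodium bicarbonate: 15.7 mmol/L × 84 g/mol × 0.421 L ÷ 1000 = 0.555 g
malt extract: 1.9 g per 100 mL × 421 mL ÷ 100 = 7.999 g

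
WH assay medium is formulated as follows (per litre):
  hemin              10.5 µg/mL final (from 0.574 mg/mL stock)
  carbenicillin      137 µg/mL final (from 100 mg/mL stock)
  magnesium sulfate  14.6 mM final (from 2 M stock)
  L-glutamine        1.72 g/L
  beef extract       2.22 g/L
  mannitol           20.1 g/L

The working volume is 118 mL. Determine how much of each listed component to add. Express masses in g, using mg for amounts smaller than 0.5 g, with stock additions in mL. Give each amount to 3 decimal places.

Target volume = 118 mL = 0.118 L.
hemin: dilute stock: 10.5 µg/mL × 118 mL ÷ 574 µg/mL = 2.159 mL
carbenicillin: dilute stock: 137 µg/mL × 118 mL ÷ 100000 µg/mL = 0.162 mL
magnesium sulfate: V = C2·V2/C1 = 14.6 mM × 118 mL ÷ 2000 mM = 0.861 mL
L-glutamine: 1.72 g/L × 0.118 L = 0.20296 g = 202.960 mg
beef extract: 2.22 g/L × 0.118 L = 0.26196 g = 261.960 mg
mannitol: 20.1 g/L × 0.118 L = 2.372 g

hemin 2.159 mL; carbenicillin 0.162 mL; magnesium sulfate 0.861 mL; L-glutamine 202.960 mg; beef extract 261.960 mg; mannitol 2.372 g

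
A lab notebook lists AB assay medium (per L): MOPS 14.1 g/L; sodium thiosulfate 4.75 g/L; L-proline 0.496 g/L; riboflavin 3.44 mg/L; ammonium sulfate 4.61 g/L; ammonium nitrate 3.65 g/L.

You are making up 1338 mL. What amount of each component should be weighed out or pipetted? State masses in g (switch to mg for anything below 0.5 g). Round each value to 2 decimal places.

Scale factor relative to 1 L: 1.338.
MOPS: 14.1 g/L × 1.338 L = 18.87 g
sodium thiosulfate: 4.75 g/L × 1.338 L = 6.36 g
L-proline: 0.496 g/L × 1.338 L = 0.66 g
riboflavin: 3.44 mg/L × 1.338 L = 4.60 mg
ammonium sulfate: 4.61 g/L × 1.338 L = 6.17 g
ammonium nitrate: 3.65 g/L × 1.338 L = 4.88 g

MOPS 18.87 g; sodium thiosulfate 6.36 g; L-proline 0.66 g; riboflavin 4.60 mg; ammonium sulfate 6.17 g; ammonium nitrate 4.88 g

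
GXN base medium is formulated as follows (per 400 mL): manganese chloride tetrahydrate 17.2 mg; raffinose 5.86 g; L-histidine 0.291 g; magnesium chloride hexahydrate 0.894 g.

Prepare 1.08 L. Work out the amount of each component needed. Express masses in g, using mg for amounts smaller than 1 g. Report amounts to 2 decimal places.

Scale factor = 1080 mL / 400 mL = 2.7.
manganese chloride tetrahydrate: 17.2 mg × (1080 mL / 400 mL) = 46.44 mg
raffinose: 5.86 g × (1080 mL / 400 mL) = 15.82 g
L-histidine: 0.291 g × (1080 mL / 400 mL) = 0.7857 g = 785.70 mg
magnesium chloride hexahydrate: 0.894 g × (1080 mL / 400 mL) = 2.41 g

manganese chloride tetrahydrate 46.44 mg; raffinose 15.82 g; L-histidine 785.70 mg; magnesium chloride hexahydrate 2.41 g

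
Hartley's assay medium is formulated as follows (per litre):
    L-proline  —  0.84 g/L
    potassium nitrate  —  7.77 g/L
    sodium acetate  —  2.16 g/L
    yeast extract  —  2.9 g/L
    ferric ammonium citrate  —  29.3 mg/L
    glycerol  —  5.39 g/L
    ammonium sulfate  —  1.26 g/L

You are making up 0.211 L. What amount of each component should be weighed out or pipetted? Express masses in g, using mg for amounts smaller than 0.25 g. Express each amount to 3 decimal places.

L-proline 177.240 mg; potassium nitrate 1.639 g; sodium acetate 0.456 g; yeast extract 0.612 g; ferric ammonium citrate 6.182 mg; glycerol 1.137 g; ammonium sulfate 0.266 g

Working volume: 0.211 L.
L-proline: 0.84 g/L × 0.211 L = 0.17724 g = 177.240 mg
potassium nitrate: 7.77 g/L × 0.211 L = 1.639 g
sodium acetate: 2.16 g/L × 0.211 L = 0.456 g
yeast extract: 2.9 g/L × 0.211 L = 0.612 g
ferric ammonium citrate: 29.3 mg/L × 0.211 L = 6.182 mg
glycerol: 5.39 g/L × 0.211 L = 1.137 g
ammonium sulfate: 1.26 g/L × 0.211 L = 0.266 g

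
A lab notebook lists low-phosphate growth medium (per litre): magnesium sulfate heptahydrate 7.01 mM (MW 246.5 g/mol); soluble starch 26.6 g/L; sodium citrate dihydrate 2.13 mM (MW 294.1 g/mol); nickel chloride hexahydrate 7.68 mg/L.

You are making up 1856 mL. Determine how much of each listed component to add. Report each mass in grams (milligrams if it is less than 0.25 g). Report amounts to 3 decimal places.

Scale factor relative to 1 L: 1.856.
magnesium sulfate heptahydrate: 7.01 mmol/L × 246.5 g/mol × 1.856 L ÷ 1000 = 3.207 g
soluble starch: 26.6 g/L × 1.856 L = 49.370 g
sodium citrate dihydrate: 2.13 mmol/L × 294.1 g/mol × 1.856 L ÷ 1000 = 1.163 g
nickel chloride hexahydrate: 7.68 mg/L × 1.856 L = 14.254 mg

magnesium sulfate heptahydrate 3.207 g; soluble starch 49.370 g; sodium citrate dihydrate 1.163 g; nickel chloride hexahydrate 14.254 mg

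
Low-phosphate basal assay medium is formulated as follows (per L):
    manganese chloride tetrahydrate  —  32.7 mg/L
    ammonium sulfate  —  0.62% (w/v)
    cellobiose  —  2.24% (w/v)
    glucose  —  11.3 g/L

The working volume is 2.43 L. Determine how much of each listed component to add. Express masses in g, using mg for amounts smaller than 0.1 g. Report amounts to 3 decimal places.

Working volume: 2.43 L.
manganese chloride tetrahydrate: 32.7 mg/L × 2.43 L = 79.461 mg
ammonium sulfate: 0.62 g per 100 mL × 2430 mL ÷ 100 = 15.066 g
cellobiose: 2.24% w/v = 22.4 g/L → 22.4 × 2.43 L = 54.432 g
glucose: 11.3 g/L × 2.43 L = 27.459 g

manganese chloride tetrahydrate 79.461 mg; ammonium sulfate 15.066 g; cellobiose 54.432 g; glucose 27.459 g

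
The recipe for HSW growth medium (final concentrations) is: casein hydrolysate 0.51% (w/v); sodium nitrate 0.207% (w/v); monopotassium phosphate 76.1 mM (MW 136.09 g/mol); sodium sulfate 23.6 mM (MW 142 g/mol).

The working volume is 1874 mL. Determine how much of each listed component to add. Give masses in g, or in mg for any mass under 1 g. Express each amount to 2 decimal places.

Target volume = 1874 mL = 1.874 L.
casein hydrolysate: 0.51 g per 100 mL × 1874 mL ÷ 100 = 9.56 g
sodium nitrate: 0.207% w/v = 2.07 g/L → 2.07 × 1.874 L = 3.88 g
monopotassium phosphate: 76.1 mmol/L × 136.09 g/mol × 1.874 L ÷ 1000 = 19.41 g
sodium sulfate: 23.6 mmol/L × 142 g/mol × 1.874 L ÷ 1000 = 6.28 g

casein hydrolysate 9.56 g; sodium nitrate 3.88 g; monopotassium phosphate 19.41 g; sodium sulfate 6.28 g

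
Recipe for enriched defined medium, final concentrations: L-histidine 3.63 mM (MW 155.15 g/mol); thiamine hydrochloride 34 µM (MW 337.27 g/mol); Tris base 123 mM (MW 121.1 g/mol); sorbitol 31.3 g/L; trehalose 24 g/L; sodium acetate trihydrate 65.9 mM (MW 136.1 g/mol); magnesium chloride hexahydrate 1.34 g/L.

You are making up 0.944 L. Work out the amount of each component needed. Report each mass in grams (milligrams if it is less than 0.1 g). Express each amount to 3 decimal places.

L-histidine 0.532 g; thiamine hydrochloride 10.825 mg; Tris base 14.061 g; sorbitol 29.547 g; trehalose 22.656 g; sodium acetate trihydrate 8.467 g; magnesium chloride hexahydrate 1.265 g

Working volume: 0.944 L.
L-histidine: 3.63 mmol/L × 155.15 g/mol × 0.944 L ÷ 1000 = 0.532 g
thiamine hydrochloride: 34 µmol/L × 337.27 g/mol × 0.944 L ÷ 1000 = 10.825 mg
Tris base: 123 mmol/L × 121.1 g/mol × 0.944 L ÷ 1000 = 14.061 g
sorbitol: 31.3 g/L × 0.944 L = 29.547 g
trehalose: 24 g/L × 0.944 L = 22.656 g
sodium acetate trihydrate: 65.9 mmol/L × 136.1 g/mol × 0.944 L ÷ 1000 = 8.467 g
magnesium chloride hexahydrate: 1.34 g/L × 0.944 L = 1.265 g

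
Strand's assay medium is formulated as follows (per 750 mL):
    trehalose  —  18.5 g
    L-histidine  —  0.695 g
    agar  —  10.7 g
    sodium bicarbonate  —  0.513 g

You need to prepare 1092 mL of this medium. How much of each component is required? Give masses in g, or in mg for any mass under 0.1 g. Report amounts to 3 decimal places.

trehalose 26.936 g; L-histidine 1.012 g; agar 15.579 g; sodium bicarbonate 0.747 g

Scale factor = 1092 mL / 750 mL = 1.456.
trehalose: 18.5 g × (1092 mL / 750 mL) = 26.936 g
L-histidine: 0.695 g × (1092 mL / 750 mL) = 1.012 g
agar: 10.7 g × (1092 mL / 750 mL) = 15.579 g
sodium bicarbonate: 0.513 g × (1092 mL / 750 mL) = 0.747 g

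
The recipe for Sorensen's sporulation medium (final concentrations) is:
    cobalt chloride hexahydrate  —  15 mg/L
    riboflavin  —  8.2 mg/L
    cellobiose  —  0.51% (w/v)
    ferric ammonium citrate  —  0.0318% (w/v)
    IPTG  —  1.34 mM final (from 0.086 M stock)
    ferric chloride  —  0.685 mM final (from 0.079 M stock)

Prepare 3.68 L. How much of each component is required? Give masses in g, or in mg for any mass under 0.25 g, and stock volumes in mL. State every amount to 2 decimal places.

cobalt chloride hexahydrate 55.20 mg; riboflavin 30.18 mg; cellobiose 18.77 g; ferric ammonium citrate 1.17 g; IPTG 57.34 mL; ferric chloride 31.91 mL

Scale factor relative to 1 L: 3.68.
cobalt chloride hexahydrate: 15 mg/L × 3.68 L = 55.20 mg
riboflavin: 8.2 mg/L × 3.68 L = 30.18 mg
cellobiose: 0.51 g per 100 mL × 3680 mL ÷ 100 = 18.77 g
ferric ammonium citrate: 0.0318% w/v = 0.318 g/L → 0.318 × 3.68 L = 1.17 g
IPTG: V = C2·V2/C1 = 1.34 mM × 3680 mL ÷ 86 mM = 57.34 mL
ferric chloride: V = C2·V2/C1 = 0.685 mM × 3680 mL ÷ 79 mM = 31.91 mL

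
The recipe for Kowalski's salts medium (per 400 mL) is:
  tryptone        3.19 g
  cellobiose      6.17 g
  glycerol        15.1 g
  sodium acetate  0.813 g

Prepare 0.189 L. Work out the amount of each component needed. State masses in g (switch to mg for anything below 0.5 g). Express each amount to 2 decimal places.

tryptone 1.51 g; cellobiose 2.92 g; glycerol 7.13 g; sodium acetate 384.14 mg

Ratio of target to recipe volume: 189 / 400 = 0.4725.
tryptone: 3.19 g × (189 mL / 400 mL) = 1.51 g
cellobiose: 6.17 g × (189 mL / 400 mL) = 2.92 g
glycerol: 15.1 g × (189 mL / 400 mL) = 7.13 g
sodium acetate: 0.813 g × (189 mL / 400 mL) = 0.384142 g = 384.14 mg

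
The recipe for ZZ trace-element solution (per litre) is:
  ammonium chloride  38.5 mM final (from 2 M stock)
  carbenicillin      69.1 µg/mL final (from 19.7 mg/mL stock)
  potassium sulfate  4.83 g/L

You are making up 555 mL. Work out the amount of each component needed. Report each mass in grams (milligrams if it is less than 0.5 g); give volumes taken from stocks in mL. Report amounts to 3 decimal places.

ammonium chloride 10.684 mL; carbenicillin 1.947 mL; potassium sulfate 2.681 g

Scale factor relative to 1 L: 0.555.
ammonium chloride: C1V1 = C2V2 → 38.5 mM × 555 mL ÷ 2000 mM = 10.684 mL
carbenicillin: dilute stock: 69.1 µg/mL × 555 mL ÷ 19700 µg/mL = 1.947 mL
potassium sulfate: 4.83 g/L × 0.555 L = 2.681 g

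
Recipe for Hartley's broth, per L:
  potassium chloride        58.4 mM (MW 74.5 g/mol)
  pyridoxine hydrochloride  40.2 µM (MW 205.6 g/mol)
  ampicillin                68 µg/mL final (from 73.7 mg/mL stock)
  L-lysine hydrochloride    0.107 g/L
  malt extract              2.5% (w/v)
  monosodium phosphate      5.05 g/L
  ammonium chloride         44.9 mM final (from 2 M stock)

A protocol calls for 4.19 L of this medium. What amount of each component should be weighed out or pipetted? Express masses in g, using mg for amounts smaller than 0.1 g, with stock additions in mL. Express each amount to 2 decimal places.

potassium chloride 18.23 g; pyridoxine hydrochloride 34.63 mg; ampicillin 3.87 mL; L-lysine hydrochloride 0.45 g; malt extract 104.75 g; monosodium phosphate 21.16 g; ammonium chloride 94.07 mL

Scale factor relative to 1 L: 4.19.
potassium chloride: 58.4 mmol/L × 74.5 g/mol × 4.19 L ÷ 1000 = 18.23 g
pyridoxine hydrochloride: 40.2 µmol/L × 205.6 g/mol × 4.19 L ÷ 1000 = 34.63 mg
ampicillin: dilute stock: 68 µg/mL × 4190 mL ÷ 73700 µg/mL = 3.87 mL
L-lysine hydrochloride: 0.107 g/L × 4.19 L = 0.45 g
malt extract: 2.5 g per 100 mL × 4190 mL ÷ 100 = 104.75 g
monosodium phosphate: 5.05 g/L × 4.19 L = 21.16 g
ammonium chloride: V = C2·V2/C1 = 44.9 mM × 4190 mL ÷ 2000 mM = 94.07 mL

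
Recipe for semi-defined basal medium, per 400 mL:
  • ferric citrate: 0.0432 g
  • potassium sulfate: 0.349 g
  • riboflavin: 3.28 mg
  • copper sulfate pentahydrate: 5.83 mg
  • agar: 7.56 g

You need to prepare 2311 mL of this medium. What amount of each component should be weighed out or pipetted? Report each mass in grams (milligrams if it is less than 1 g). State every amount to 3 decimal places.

Ratio of target to recipe volume: 2311 / 400 = 5.7775.
ferric citrate: 0.0432 g × (2311 mL / 400 mL) = 0.249588 g = 249.588 mg
potassium sulfate: 0.349 g × (2311 mL / 400 mL) = 2.016 g
riboflavin: 3.28 mg × (2311 mL / 400 mL) = 18.950 mg
copper sulfate pentahydrate: 5.83 mg × (2311 mL / 400 mL) = 33.683 mg
agar: 7.56 g × (2311 mL / 400 mL) = 43.678 g

ferric citrate 249.588 mg; potassium sulfate 2.016 g; riboflavin 18.950 mg; copper sulfate pentahydrate 33.683 mg; agar 43.678 g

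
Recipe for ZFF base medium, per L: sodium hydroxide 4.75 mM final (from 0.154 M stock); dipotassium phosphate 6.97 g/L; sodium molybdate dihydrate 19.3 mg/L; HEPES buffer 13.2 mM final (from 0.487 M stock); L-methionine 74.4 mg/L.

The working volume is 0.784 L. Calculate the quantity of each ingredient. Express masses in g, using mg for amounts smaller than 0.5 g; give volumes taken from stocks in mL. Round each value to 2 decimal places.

Scale factor relative to 1 L: 0.784.
sodium hydroxide: dilute stock: 4.75 mM × 784 mL ÷ 154 mM = 24.18 mL
dipotassium phosphate: 6.97 g/L × 0.784 L = 5.46 g
sodium molybdate dihydrate: 19.3 mg/L × 0.784 L = 15.13 mg
HEPES buffer: V = C2·V2/C1 = 13.2 mM × 784 mL ÷ 487 mM = 21.25 mL
L-methionine: 74.4 mg/L × 0.784 L = 58.33 mg

sodium hydroxide 24.18 mL; dipotassium phosphate 5.46 g; sodium molybdate dihydrate 15.13 mg; HEPES buffer 21.25 mL; L-methionine 58.33 mg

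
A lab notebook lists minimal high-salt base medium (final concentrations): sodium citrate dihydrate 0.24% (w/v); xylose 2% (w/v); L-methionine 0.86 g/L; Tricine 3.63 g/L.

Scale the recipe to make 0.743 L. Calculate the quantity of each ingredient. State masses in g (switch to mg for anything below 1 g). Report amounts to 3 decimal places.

Scale factor relative to 1 L: 0.743.
sodium citrate dihydrate: 0.24% w/v = 2.4 g/L → 2.4 × 0.743 L = 1.783 g
xylose: 2 g per 100 mL × 743 mL ÷ 100 = 14.860 g
L-methionine: 0.86 g/L × 0.743 L = 0.63898 g = 638.980 mg
Tricine: 3.63 g/L × 0.743 L = 2.697 g

sodium citrate dihydrate 1.783 g; xylose 14.860 g; L-methionine 638.980 mg; Tricine 2.697 g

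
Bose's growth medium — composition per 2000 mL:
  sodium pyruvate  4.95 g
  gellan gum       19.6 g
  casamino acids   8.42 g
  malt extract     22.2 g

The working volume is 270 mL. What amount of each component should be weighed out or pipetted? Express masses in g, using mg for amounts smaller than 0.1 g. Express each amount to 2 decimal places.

sodium pyruvate 0.67 g; gellan gum 2.65 g; casamino acids 1.14 g; malt extract 3.00 g

Scale factor = 270 mL / 2000 mL = 0.135.
sodium pyruvate: 4.95 g × (270 mL / 2000 mL) = 0.67 g
gellan gum: 19.6 g × (270 mL / 2000 mL) = 2.65 g
casamino acids: 8.42 g × (270 mL / 2000 mL) = 1.14 g
malt extract: 22.2 g × (270 mL / 2000 mL) = 3.00 g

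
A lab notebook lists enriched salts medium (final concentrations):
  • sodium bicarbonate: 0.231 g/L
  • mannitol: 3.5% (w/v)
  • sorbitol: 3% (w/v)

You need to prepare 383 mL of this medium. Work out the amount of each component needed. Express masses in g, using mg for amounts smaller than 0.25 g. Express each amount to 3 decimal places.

Scale factor relative to 1 L: 0.383.
sodium bicarbonate: 0.231 g/L × 0.383 L = 0.088473 g = 88.473 mg
mannitol: 3.5% w/v = 35 g/L → 35 × 0.383 L = 13.405 g
sorbitol: 3 g per 100 mL × 383 mL ÷ 100 = 11.490 g

sodium bicarbonate 88.473 mg; mannitol 13.405 g; sorbitol 11.490 g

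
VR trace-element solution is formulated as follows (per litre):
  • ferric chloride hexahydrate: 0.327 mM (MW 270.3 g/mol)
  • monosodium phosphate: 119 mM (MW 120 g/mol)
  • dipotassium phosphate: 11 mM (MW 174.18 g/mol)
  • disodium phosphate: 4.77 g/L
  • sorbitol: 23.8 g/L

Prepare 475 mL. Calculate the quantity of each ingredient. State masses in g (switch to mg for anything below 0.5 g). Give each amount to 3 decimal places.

Scale factor relative to 1 L: 0.475.
ferric chloride hexahydrate: 0.327 mmol/L × 270.3 mg/mmol × 0.475 L = 41.984 mg
monosodium phosphate: 119 mmol/L × 120 g/mol × 0.475 L ÷ 1000 = 6.783 g
dipotassium phosphate: 11 mmol/L × 174.18 g/mol × 0.475 L ÷ 1000 = 0.910 g
disodium phosphate: 4.77 g/L × 0.475 L = 2.266 g
sorbitol: 23.8 g/L × 0.475 L = 11.305 g

ferric chloride hexahydrate 41.984 mg; monosodium phosphate 6.783 g; dipotassium phosphate 0.910 g; disodium phosphate 2.266 g; sorbitol 11.305 g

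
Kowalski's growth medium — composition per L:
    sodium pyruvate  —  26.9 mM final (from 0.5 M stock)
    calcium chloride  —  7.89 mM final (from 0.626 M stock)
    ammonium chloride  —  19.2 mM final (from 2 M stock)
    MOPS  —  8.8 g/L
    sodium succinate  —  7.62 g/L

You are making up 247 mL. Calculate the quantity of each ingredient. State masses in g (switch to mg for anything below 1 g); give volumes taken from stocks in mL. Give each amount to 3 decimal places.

Working volume: 247 mL = 0.247 L.
sodium pyruvate: C1V1 = C2V2 → 26.9 mM × 247 mL ÷ 500 mM = 13.289 mL
calcium chloride: V = C2·V2/C1 = 7.89 mM × 247 mL ÷ 626 mM = 3.113 mL
ammonium chloride: C1V1 = C2V2 → 19.2 mM × 247 mL ÷ 2000 mM = 2.371 mL
MOPS: 8.8 g/L × 0.247 L = 2.174 g
sodium succinate: 7.62 g/L × 0.247 L = 1.882 g

sodium pyruvate 13.289 mL; calcium chloride 3.113 mL; ammonium chloride 2.371 mL; MOPS 2.174 g; sodium succinate 1.882 g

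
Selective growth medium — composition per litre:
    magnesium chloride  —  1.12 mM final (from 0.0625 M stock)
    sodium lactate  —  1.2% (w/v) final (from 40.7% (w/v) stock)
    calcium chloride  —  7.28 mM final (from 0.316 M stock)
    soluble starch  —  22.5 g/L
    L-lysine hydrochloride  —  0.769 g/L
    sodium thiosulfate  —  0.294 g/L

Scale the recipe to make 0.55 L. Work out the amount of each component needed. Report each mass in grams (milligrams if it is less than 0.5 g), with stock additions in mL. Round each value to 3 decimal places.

magnesium chloride 9.856 mL; sodium lactate 16.216 mL; calcium chloride 12.671 mL; soluble starch 12.375 g; L-lysine hydrochloride 422.950 mg; sodium thiosulfate 161.700 mg

Scale factor relative to 1 L: 0.55.
magnesium chloride: dilute stock: 1.12 mM × 550 mL ÷ 62.5 mM = 9.856 mL
sodium lactate: C1V1 = C2V2 → 1.2% ÷ 40.7% × 550 mL = 16.216 mL
calcium chloride: C1V1 = C2V2 → 7.28 mM × 550 mL ÷ 316 mM = 12.671 mL
soluble starch: 22.5 g/L × 0.55 L = 12.375 g
L-lysine hydrochloride: 0.769 g/L × 0.55 L = 0.42295 g = 422.950 mg
sodium thiosulfate: 0.294 g/L × 0.55 L = 0.1617 g = 161.700 mg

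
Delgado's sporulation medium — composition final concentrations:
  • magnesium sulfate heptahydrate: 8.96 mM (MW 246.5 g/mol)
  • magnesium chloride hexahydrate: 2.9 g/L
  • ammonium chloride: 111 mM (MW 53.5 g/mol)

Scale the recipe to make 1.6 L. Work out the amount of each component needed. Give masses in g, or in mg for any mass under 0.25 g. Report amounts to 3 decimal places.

magnesium sulfate heptahydrate 3.534 g; magnesium chloride hexahydrate 4.640 g; ammonium chloride 9.502 g

Working volume: 1.6 L.
magnesium sulfate heptahydrate: 8.96 mmol/L × 246.5 g/mol × 1.6 L ÷ 1000 = 3.534 g
magnesium chloride hexahydrate: 2.9 g/L × 1.6 L = 4.640 g
ammonium chloride: 111 mmol/L × 53.5 g/mol × 1.6 L ÷ 1000 = 9.502 g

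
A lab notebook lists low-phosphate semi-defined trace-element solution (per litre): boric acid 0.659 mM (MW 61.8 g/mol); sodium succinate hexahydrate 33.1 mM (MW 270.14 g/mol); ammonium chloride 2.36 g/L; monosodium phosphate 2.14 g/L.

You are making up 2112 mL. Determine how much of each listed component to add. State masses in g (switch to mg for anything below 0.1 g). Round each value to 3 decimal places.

Target volume = 2112 mL = 2.112 L.
boric acid: 0.659 mmol/L × 61.8 mg/mmol × 2.112 L = 86.014 mg
sodium succinate hexahydrate: 33.1 mmol/L × 270.14 g/mol × 2.112 L ÷ 1000 = 18.885 g
ammonium chloride: 2.36 g/L × 2.112 L = 4.984 g
monosodium phosphate: 2.14 g/L × 2.112 L = 4.520 g

boric acid 86.014 mg; sodium succinate hexahydrate 18.885 g; ammonium chloride 4.984 g; monosodium phosphate 4.520 g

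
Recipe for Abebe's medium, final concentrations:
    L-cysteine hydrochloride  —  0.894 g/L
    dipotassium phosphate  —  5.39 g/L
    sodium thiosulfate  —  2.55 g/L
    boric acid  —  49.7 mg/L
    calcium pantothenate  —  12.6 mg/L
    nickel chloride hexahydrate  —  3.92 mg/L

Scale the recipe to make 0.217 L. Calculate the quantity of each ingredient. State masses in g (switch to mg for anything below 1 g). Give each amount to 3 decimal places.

L-cysteine hydrochloride 193.998 mg; dipotassium phosphate 1.170 g; sodium thiosulfate 553.350 mg; boric acid 10.785 mg; calcium pantothenate 2.734 mg; nickel chloride hexahydrate 0.851 mg

Working volume: 0.217 L.
L-cysteine hydrochloride: 0.894 g/L × 0.217 L = 0.193998 g = 193.998 mg
dipotassium phosphate: 5.39 g/L × 0.217 L = 1.170 g
sodium thiosulfate: 2.55 g/L × 0.217 L = 0.55335 g = 553.350 mg
boric acid: 49.7 mg/L × 0.217 L = 10.785 mg
calcium pantothenate: 12.6 mg/L × 0.217 L = 2.734 mg
nickel chloride hexahydrate: 3.92 mg/L × 0.217 L = 0.851 mg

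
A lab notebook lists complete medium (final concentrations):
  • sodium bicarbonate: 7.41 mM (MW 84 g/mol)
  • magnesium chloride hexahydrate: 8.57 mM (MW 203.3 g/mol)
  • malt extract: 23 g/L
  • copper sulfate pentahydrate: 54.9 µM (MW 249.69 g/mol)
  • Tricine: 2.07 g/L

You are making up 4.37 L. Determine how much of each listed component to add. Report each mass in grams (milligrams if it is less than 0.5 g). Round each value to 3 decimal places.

Scale factor relative to 1 L: 4.37.
sodium bicarbonate: 7.41 mmol/L × 84 g/mol × 4.37 L ÷ 1000 = 2.720 g
magnesium chloride hexahydrate: 8.57 mmol/L × 203.3 g/mol × 4.37 L ÷ 1000 = 7.614 g
malt extract: 23 g/L × 4.37 L = 100.510 g
copper sulfate pentahydrate: 54.9 µmol/L × 249.69 g/mol × 4.37 L ÷ 1000 = 59.904 mg
Tricine: 2.07 g/L × 4.37 L = 9.046 g

sodium bicarbonate 2.720 g; magnesium chloride hexahydrate 7.614 g; malt extract 100.510 g; copper sulfate pentahydrate 59.904 mg; Tricine 9.046 g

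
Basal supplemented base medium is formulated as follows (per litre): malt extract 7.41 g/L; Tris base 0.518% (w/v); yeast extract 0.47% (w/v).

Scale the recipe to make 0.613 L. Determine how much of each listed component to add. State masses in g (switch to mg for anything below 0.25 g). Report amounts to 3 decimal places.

Working volume: 0.613 L.
malt extract: 7.41 g/L × 0.613 L = 4.542 g
Tris base: 0.518 g per 100 mL × 613 mL ÷ 100 = 3.175 g
yeast extract: 0.47 g per 100 mL × 613 mL ÷ 100 = 2.881 g

malt extract 4.542 g; Tris base 3.175 g; yeast extract 2.881 g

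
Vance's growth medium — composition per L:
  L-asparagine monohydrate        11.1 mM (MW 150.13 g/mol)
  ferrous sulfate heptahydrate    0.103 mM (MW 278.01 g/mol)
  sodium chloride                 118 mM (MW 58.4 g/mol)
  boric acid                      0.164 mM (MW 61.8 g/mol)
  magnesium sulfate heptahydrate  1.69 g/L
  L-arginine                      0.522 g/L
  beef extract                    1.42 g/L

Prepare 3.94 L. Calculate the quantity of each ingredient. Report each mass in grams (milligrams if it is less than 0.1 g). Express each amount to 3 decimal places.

Scale factor relative to 1 L: 3.94.
L-asparagine monohydrate: 11.1 mmol/L × 150.13 g/mol × 3.94 L ÷ 1000 = 6.566 g
ferrous sulfate heptahydrate: 0.103 mmol/L × 278.01 g/mol × 3.94 L ÷ 1000 = 0.113 g
sodium chloride: 118 mmol/L × 58.4 g/mol × 3.94 L ÷ 1000 = 27.151 g
boric acid: 0.164 mmol/L × 61.8 mg/mmol × 3.94 L = 39.933 mg
magnesium sulfate heptahydrate: 1.69 g/L × 3.94 L = 6.659 g
L-arginine: 0.522 g/L × 3.94 L = 2.057 g
beef extract: 1.42 g/L × 3.94 L = 5.595 g

L-asparagine monohydrate 6.566 g; ferrous sulfate heptahydrate 0.113 g; sodium chloride 27.151 g; boric acid 39.933 mg; magnesium sulfate heptahydrate 6.659 g; L-arginine 2.057 g; beef extract 5.595 g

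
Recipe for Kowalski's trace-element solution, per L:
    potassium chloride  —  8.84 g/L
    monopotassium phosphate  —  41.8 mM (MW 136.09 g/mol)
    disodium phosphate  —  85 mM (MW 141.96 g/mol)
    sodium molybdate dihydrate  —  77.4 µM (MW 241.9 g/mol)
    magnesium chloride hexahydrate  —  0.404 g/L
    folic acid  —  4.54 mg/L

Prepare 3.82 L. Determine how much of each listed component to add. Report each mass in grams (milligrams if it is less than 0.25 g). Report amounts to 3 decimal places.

potassium chloride 33.769 g; monopotassium phosphate 21.730 g; disodium phosphate 46.094 g; sodium molybdate dihydrate 71.522 mg; magnesium chloride hexahydrate 1.543 g; folic acid 17.343 mg

Working volume: 3.82 L.
potassium chloride: 8.84 g/L × 3.82 L = 33.769 g
monopotassium phosphate: 41.8 mmol/L × 136.09 g/mol × 3.82 L ÷ 1000 = 21.730 g
disodium phosphate: 85 mmol/L × 141.96 g/mol × 3.82 L ÷ 1000 = 46.094 g
sodium molybdate dihydrate: 77.4 µmol/L × 241.9 g/mol × 3.82 L ÷ 1000 = 71.522 mg
magnesium chloride hexahydrate: 0.404 g/L × 3.82 L = 1.543 g
folic acid: 4.54 mg/L × 3.82 L = 17.343 mg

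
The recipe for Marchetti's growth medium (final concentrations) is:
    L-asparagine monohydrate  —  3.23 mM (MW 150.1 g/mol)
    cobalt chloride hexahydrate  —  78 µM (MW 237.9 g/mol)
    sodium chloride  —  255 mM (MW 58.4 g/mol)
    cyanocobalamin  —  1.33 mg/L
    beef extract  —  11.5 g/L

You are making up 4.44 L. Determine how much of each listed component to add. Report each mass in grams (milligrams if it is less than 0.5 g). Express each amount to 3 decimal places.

Working volume: 4.44 L.
L-asparagine monohydrate: 3.23 mmol/L × 150.1 g/mol × 4.44 L ÷ 1000 = 2.153 g
cobalt chloride hexahydrate: 78 µmol/L × 237.9 g/mol × 4.44 L ÷ 1000 = 82.390 mg
sodium chloride: 255 mmol/L × 58.4 g/mol × 4.44 L ÷ 1000 = 66.120 g
cyanocobalamin: 1.33 mg/L × 4.44 L = 5.905 mg
beef extract: 11.5 g/L × 4.44 L = 51.060 g

L-asparagine monohydrate 2.153 g; cobalt chloride hexahydrate 82.390 mg; sodium chloride 66.120 g; cyanocobalamin 5.905 mg; beef extract 51.060 g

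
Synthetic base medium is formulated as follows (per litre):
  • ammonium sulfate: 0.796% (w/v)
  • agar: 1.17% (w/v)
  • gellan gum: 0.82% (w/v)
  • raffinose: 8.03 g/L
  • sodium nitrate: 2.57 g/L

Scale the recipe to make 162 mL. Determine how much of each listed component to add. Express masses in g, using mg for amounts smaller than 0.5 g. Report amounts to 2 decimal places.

Target volume = 162 mL = 0.162 L.
ammonium sulfate: 0.796 g per 100 mL × 162 mL ÷ 100 = 1.29 g
agar: 1.17 g per 100 mL × 162 mL ÷ 100 = 1.90 g
gellan gum: 0.82% w/v = 8.2 g/L → 8.2 × 0.162 L = 1.33 g
raffinose: 8.03 g/L × 0.162 L = 1.30 g
sodium nitrate: 2.57 g/L × 0.162 L = 0.41634 g = 416.34 mg

ammonium sulfate 1.29 g; agar 1.90 g; gellan gum 1.33 g; raffinose 1.30 g; sodium nitrate 416.34 mg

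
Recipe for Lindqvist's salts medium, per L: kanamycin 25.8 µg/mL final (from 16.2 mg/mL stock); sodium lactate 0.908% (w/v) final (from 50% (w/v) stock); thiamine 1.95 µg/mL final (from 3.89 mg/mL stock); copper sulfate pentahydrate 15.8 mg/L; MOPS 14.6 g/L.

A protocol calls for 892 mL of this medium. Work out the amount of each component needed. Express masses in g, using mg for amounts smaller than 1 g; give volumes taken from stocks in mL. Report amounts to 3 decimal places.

Working volume: 892 mL = 0.892 L.
kanamycin: C1V1 = C2V2 → 25.8 µg/mL × 892 mL ÷ 16200 µg/mL = 1.421 mL
sodium lactate: V = C2·V2/C1 = 0.908% ÷ 50% × 892 mL = 16.199 mL
thiamine: V = C2·V2/C1 = 1.95 µg/mL × 892 mL ÷ 3890 µg/mL = 0.447 mL
copper sulfate pentahydrate: 15.8 mg/L × 0.892 L = 14.094 mg
MOPS: 14.6 g/L × 0.892 L = 13.023 g

kanamycin 1.421 mL; sodium lactate 16.199 mL; thiamine 0.447 mL; copper sulfate pentahydrate 14.094 mg; MOPS 13.023 g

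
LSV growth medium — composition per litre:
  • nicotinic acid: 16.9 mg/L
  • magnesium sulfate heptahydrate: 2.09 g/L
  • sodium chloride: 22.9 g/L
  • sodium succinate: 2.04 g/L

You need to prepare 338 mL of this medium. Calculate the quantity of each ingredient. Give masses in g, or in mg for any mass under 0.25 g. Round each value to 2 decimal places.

nicotinic acid 5.71 mg; magnesium sulfate heptahydrate 0.71 g; sodium chloride 7.74 g; sodium succinate 0.69 g

Working volume: 338 mL = 0.338 L.
nicotinic acid: 16.9 mg/L × 0.338 L = 5.71 mg
magnesium sulfate heptahydrate: 2.09 g/L × 0.338 L = 0.71 g
sodium chloride: 22.9 g/L × 0.338 L = 7.74 g
sodium succinate: 2.04 g/L × 0.338 L = 0.69 g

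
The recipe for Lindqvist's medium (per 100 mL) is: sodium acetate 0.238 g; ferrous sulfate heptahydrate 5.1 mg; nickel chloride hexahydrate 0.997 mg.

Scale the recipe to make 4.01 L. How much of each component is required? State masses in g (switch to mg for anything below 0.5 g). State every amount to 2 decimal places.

Scale factor = 4010 mL / 100 mL = 40.1.
sodium acetate: 0.238 g × (4010 mL / 100 mL) = 9.54 g
ferrous sulfate heptahydrate: 5.1 mg × (4010 mL / 100 mL) = 204.51 mg
nickel chloride hexahydrate: 0.997 mg × (4010 mL / 100 mL) = 39.98 mg

sodium acetate 9.54 g; ferrous sulfate heptahydrate 204.51 mg; nickel chloride hexahydrate 39.98 mg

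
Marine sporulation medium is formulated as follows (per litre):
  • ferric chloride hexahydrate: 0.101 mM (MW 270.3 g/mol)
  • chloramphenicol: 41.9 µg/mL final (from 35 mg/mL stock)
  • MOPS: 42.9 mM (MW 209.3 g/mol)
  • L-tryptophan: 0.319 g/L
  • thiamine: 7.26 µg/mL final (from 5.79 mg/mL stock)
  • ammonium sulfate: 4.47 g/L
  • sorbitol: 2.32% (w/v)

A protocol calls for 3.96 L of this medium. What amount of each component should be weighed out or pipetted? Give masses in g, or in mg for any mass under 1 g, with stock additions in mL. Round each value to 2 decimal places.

Working volume: 3.96 L.
ferric chloride hexahydrate: 0.101 mmol/L × 270.3 mg/mmol × 3.96 L = 108.11 mg
chloramphenicol: dilute stock: 41.9 µg/mL × 3960 mL ÷ 35000 µg/mL = 4.74 mL
MOPS: 42.9 mmol/L × 209.3 g/mol × 3.96 L ÷ 1000 = 35.56 g
L-tryptophan: 0.319 g/L × 3.96 L = 1.26 g
thiamine: C1V1 = C2V2 → 7.26 µg/mL × 3960 mL ÷ 5790 µg/mL = 4.97 mL
ammonium sulfate: 4.47 g/L × 3.96 L = 17.70 g
sorbitol: 2.32% w/v = 23.2 g/L → 23.2 × 3.96 L = 91.87 g

ferric chloride hexahydrate 108.11 mg; chloramphenicol 4.74 mL; MOPS 35.56 g; L-tryptophan 1.26 g; thiamine 4.97 mL; ammonium sulfate 17.70 g; sorbitol 91.87 g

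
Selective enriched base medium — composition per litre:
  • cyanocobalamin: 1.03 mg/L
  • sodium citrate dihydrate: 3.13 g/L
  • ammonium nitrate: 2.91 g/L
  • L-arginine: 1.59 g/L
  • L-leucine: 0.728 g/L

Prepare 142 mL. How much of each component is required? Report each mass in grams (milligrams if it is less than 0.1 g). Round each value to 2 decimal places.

Working volume: 142 mL = 0.142 L.
cyanocobalamin: 1.03 mg/L × 0.142 L = 0.15 mg
sodium citrate dihydrate: 3.13 g/L × 0.142 L = 0.44 g
ammonium nitrate: 2.91 g/L × 0.142 L = 0.41 g
L-arginine: 1.59 g/L × 0.142 L = 0.23 g
L-leucine: 0.728 g/L × 0.142 L = 0.10 g

cyanocobalamin 0.15 mg; sodium citrate dihydrate 0.44 g; ammonium nitrate 0.41 g; L-arginine 0.23 g; L-leucine 0.10 g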